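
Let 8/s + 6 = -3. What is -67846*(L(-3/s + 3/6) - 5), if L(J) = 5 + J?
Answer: -1051613/4 ≈ -2.6290e+5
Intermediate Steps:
s = -8/9 (s = 8/(-6 - 3) = 8/(-9) = 8*(-1/9) = -8/9 ≈ -0.88889)
-67846*(L(-3/s + 3/6) - 5) = -67846*((5 + (-3/(-8/9) + 3/6)) - 5) = -67846*((5 + (-3*(-9/8) + 3*(1/6))) - 5) = -67846*((5 + (27/8 + 1/2)) - 5) = -67846*((5 + 31/8) - 5) = -67846*(71/8 - 5) = -67846*31/8 = -1051613/4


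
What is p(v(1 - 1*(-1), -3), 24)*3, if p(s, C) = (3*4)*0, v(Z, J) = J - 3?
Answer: 0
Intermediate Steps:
v(Z, J) = -3 + J
p(s, C) = 0 (p(s, C) = 12*0 = 0)
p(v(1 - 1*(-1), -3), 24)*3 = 0*3 = 0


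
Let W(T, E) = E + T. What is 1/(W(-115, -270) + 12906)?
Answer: 1/12521 ≈ 7.9866e-5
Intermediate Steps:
1/(W(-115, -270) + 12906) = 1/((-270 - 115) + 12906) = 1/(-385 + 12906) = 1/12521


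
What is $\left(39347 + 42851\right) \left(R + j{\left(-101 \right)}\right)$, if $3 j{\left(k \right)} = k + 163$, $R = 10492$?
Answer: $\frac{2592360524}{3} \approx 8.6412 \cdot 10^{8}$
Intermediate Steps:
$j{\left(k \right)} = \frac{163}{3} + \frac{k}{3}$ ($j{\left(k \right)} = \frac{k + 163}{3} = \frac{163 + k}{3} = \frac{163}{3} + \frac{k}{3}$)
$\left(39347 + 42851\right) \left(R + j{\left(-101 \right)}\right) = \left(39347 + 42851\right) \left(10492 + \left(\frac{163}{3} + \frac{1}{3} \left(-101\right)\right)\right) = 82198 \left(10492 + \left(\frac{163}{3} - \frac{101}{3}\right)\right) = 82198 \left(10492 + \frac{62}{3}\right) = 82198 \cdot \frac{31538}{3} = \frac{2592360524}{3}$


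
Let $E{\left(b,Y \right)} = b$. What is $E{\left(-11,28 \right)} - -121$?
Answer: $110$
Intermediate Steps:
$E{\left(-11,28 \right)} - -121 = -11 - -121 = -11 + 121 = 110$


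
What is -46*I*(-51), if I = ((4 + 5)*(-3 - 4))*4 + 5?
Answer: -579462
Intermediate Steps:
I = -247 (I = (9*(-7))*4 + 5 = -63*4 + 5 = -252 + 5 = -247)
-46*I*(-51) = -46*(-247)*(-51) = 11362*(-51) = -579462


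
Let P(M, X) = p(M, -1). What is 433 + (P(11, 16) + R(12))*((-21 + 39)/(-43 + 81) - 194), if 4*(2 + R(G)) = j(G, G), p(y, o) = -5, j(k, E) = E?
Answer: 22935/19 ≈ 1207.1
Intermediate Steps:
R(G) = -2 + G/4
P(M, X) = -5
433 + (P(11, 16) + R(12))*((-21 + 39)/(-43 + 81) - 194) = 433 + (-5 + (-2 + (¼)*12))*((-21 + 39)/(-43 + 81) - 194) = 433 + (-5 + (-2 + 3))*(18/38 - 194) = 433 + (-5 + 1)*(18*(1/38) - 194) = 433 - 4*(9/19 - 194) = 433 - 4*(-3677/19) = 433 + 14708/19 = 22935/19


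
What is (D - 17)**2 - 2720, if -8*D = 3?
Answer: -154759/64 ≈ -2418.1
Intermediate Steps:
D = -3/8 (D = -1/8*3 = -3/8 ≈ -0.37500)
(D - 17)**2 - 2720 = (-3/8 - 17)**2 - 2720 = (-139/8)**2 - 2720 = 19321/64 - 2720 = -154759/64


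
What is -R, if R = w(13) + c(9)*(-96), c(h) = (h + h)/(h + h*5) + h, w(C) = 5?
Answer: 891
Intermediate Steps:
c(h) = ⅓ + h (c(h) = (2*h)/(h + 5*h) + h = (2*h)/((6*h)) + h = (2*h)*(1/(6*h)) + h = ⅓ + h)
R = -891 (R = 5 + (⅓ + 9)*(-96) = 5 + (28/3)*(-96) = 5 - 896 = -891)
-R = -1*(-891) = 891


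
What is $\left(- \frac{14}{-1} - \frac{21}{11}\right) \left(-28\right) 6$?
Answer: $- \frac{22344}{11} \approx -2031.3$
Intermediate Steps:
$\left(- \frac{14}{-1} - \frac{21}{11}\right) \left(-28\right) 6 = \left(\left(-14\right) \left(-1\right) - \frac{21}{11}\right) \left(-28\right) 6 = \left(14 - \frac{21}{11}\right) \left(-28\right) 6 = \frac{133}{11} \left(-28\right) 6 = \left(- \frac{3724}{11}\right) 6 = - \frac{22344}{11}$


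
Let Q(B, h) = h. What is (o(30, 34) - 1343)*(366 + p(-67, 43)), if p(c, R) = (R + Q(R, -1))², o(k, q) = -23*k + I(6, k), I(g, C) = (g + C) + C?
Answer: -4189710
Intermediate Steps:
I(g, C) = g + 2*C (I(g, C) = (C + g) + C = g + 2*C)
o(k, q) = 6 - 21*k (o(k, q) = -23*k + (6 + 2*k) = 6 - 21*k)
p(c, R) = (-1 + R)² (p(c, R) = (R - 1)² = (-1 + R)²)
(o(30, 34) - 1343)*(366 + p(-67, 43)) = ((6 - 21*30) - 1343)*(366 + (-1 + 43)²) = ((6 - 630) - 1343)*(366 + 42²) = (-624 - 1343)*(366 + 1764) = -1967*2130 = -4189710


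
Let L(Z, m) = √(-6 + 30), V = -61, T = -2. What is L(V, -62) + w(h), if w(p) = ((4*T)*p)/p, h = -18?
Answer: -8 + 2*√6 ≈ -3.1010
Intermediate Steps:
L(Z, m) = 2*√6 (L(Z, m) = √24 = 2*√6)
w(p) = -8 (w(p) = ((4*(-2))*p)/p = (-8*p)/p = -8)
L(V, -62) + w(h) = 2*√6 - 8 = -8 + 2*√6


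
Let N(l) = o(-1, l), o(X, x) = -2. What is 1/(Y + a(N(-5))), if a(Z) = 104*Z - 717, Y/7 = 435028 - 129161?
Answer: 1/2140144 ≈ 4.6726e-7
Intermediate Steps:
N(l) = -2
Y = 2141069 (Y = 7*(435028 - 129161) = 7*305867 = 2141069)
a(Z) = -717 + 104*Z
1/(Y + a(N(-5))) = 1/(2141069 + (-717 + 104*(-2))) = 1/(2141069 + (-717 - 208)) = 1/(2141069 - 925) = 1/2140144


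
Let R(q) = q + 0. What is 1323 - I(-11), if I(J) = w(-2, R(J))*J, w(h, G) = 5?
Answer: 1378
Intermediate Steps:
R(q) = q
I(J) = 5*J
1323 - I(-11) = 1323 - 5*(-11) = 1323 - 1*(-55) = 1323 + 55 = 1378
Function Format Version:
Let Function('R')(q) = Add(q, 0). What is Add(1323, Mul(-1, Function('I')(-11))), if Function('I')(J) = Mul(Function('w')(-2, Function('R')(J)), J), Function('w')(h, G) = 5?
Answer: 1378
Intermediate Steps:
Function('R')(q) = q
Function('I')(J) = Mul(5, J)
Add(1323, Mul(-1, Function('I')(-11))) = Add(1323, Mul(-1, Mul(5, -11))) = Add(1323, Mul(-1, -55)) = Add(1323, 55) = 1378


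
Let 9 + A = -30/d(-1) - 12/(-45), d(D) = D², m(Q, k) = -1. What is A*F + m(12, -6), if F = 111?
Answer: -21502/5 ≈ -4300.4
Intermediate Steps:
A = -581/15 (A = -9 + (-30/((-1)²) - 12/(-45)) = -9 + (-30/1 - 12*(-1/45)) = -9 + (-30*1 + 4/15) = -9 + (-30 + 4/15) = -9 - 446/15 = -581/15 ≈ -38.733)
A*F + m(12, -6) = -581/15*111 - 1 = -21497/5 - 1 = -21502/5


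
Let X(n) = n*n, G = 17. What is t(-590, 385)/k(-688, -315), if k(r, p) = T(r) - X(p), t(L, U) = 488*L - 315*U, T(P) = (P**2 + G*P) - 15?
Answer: -409195/362408 ≈ -1.1291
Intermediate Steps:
T(P) = -15 + P**2 + 17*P (T(P) = (P**2 + 17*P) - 15 = -15 + P**2 + 17*P)
X(n) = n**2
t(L, U) = -315*U + 488*L
k(r, p) = -15 + r**2 - p**2 + 17*r (k(r, p) = (-15 + r**2 + 17*r) - p**2 = -15 + r**2 - p**2 + 17*r)
t(-590, 385)/k(-688, -315) = (-315*385 + 488*(-590))/(-15 + (-688)**2 - 1*(-315)**2 + 17*(-688)) = (-121275 - 287920)/(-15 + 473344 - 1*99225 - 11696) = -409195/(-15 + 473344 - 99225 - 11696) = -409195/362408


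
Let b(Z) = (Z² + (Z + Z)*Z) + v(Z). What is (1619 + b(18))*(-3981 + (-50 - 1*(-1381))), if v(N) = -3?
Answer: -6858200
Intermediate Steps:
b(Z) = -3 + 3*Z² (b(Z) = (Z² + (Z + Z)*Z) - 3 = (Z² + (2*Z)*Z) - 3 = (Z² + 2*Z²) - 3 = 3*Z² - 3 = -3 + 3*Z²)
(1619 + b(18))*(-3981 + (-50 - 1*(-1381))) = (1619 + (-3 + 3*18²))*(-3981 + (-50 - 1*(-1381))) = (1619 + (-3 + 3*324))*(-3981 + (-50 + 1381)) = (1619 + (-3 + 972))*(-3981 + 1331) = (1619 + 969)*(-2650) = 2588*(-2650) = -6858200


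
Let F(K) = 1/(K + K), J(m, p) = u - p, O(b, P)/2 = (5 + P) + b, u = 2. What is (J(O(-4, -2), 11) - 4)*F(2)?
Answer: -13/4 ≈ -3.2500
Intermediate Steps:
O(b, P) = 10 + 2*P + 2*b (O(b, P) = 2*((5 + P) + b) = 2*(5 + P + b) = 10 + 2*P + 2*b)
J(m, p) = 2 - p
F(K) = 1/(2*K)
(J(O(-4, -2), 11) - 4)*F(2) = ((2 - 1*11) - 4)*((½)/2) = ((2 - 11) - 4)*((½)*(½)) = (-9 - 4)*(¼) = -13*¼ = -13/4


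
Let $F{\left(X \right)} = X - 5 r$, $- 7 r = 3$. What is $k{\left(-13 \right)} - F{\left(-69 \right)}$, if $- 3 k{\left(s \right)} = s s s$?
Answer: $\frac{16783}{21} \approx 799.19$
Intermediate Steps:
$r = - \frac{3}{7}$ ($r = \left(- \frac{1}{7}\right) 3 = - \frac{3}{7} \approx -0.42857$)
$F{\left(X \right)} = \frac{15}{7} + X$ ($F{\left(X \right)} = X - - \frac{15}{7} = X + \frac{15}{7} = \frac{15}{7} + X$)
$k{\left(s \right)} = - \frac{s^{3}}{3}$ ($k{\left(s \right)} = - \frac{s s s}{3} = - \frac{s s^{2}}{3} = - \frac{s^{3}}{3}$)
$k{\left(-13 \right)} - F{\left(-69 \right)} = - \frac{\left(-13\right)^{3}}{3} - \left(\frac{15}{7} - 69\right) = \left(- \frac{1}{3}\right) \left(-2197\right) - - \frac{468}{7} = \frac{2197}{3} + \frac{468}{7} = \frac{16783}{21}$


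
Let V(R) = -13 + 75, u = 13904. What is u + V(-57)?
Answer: 13966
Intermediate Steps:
V(R) = 62
u + V(-57) = 13904 + 62 = 13966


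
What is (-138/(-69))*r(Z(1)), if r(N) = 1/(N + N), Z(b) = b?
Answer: 1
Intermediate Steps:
r(N) = 1/(2*N)
(-138/(-69))*r(Z(1)) = (-138/(-69))*((1/2)/1) = (-138*(-1/69))*((1/2)*1) = 2*(1/2) = 1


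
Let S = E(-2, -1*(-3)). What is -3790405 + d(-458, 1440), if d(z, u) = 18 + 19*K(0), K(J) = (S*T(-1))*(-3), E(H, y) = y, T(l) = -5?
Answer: -3789532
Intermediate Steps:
S = 3 (S = -1*(-3) = 3)
K(J) = 45 (K(J) = (3*(-5))*(-3) = -15*(-3) = 45)
d(z, u) = 873 (d(z, u) = 18 + 19*45 = 18 + 855 = 873)
-3790405 + d(-458, 1440) = -3790405 + 873 = -3789532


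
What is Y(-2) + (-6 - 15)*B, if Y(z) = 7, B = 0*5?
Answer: 7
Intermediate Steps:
B = 0
Y(-2) + (-6 - 15)*B = 7 + (-6 - 15)*0 = 7 - 21*0 = 7 + 0 = 7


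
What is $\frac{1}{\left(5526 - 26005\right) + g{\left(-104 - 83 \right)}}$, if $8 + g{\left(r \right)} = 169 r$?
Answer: $- \frac{1}{52090} \approx -1.9198 \cdot 10^{-5}$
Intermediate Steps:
$g{\left(r \right)} = -8 + 169 r$
$\frac{1}{\left(5526 - 26005\right) + g{\left(-104 - 83 \right)}} = \frac{1}{\left(5526 - 26005\right) + \left(-8 + 169 \left(-104 - 83\right)\right)} = \frac{1}{-20479 + \left(-8 + 169 \left(-104 - 83\right)\right)} = \frac{1}{-20479 + \left(-8 + 169 \left(-187\right)\right)} = \frac{1}{-20479 - 31611} = \frac{1}{-52090} = - \frac{1}{52090}$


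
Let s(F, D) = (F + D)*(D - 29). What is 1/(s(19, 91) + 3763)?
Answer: 1/10583 ≈ 9.4491e-5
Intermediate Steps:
s(F, D) = (-29 + D)*(D + F) (s(F, D) = (D + F)*(-29 + D) = (-29 + D)*(D + F))
1/(s(19, 91) + 3763) = 1/((91**2 - 29*91 - 29*19 + 91*19) + 3763) = 1/((8281 - 2639 - 551 + 1729) + 3763) = 1/(6820 + 3763) = 1/10583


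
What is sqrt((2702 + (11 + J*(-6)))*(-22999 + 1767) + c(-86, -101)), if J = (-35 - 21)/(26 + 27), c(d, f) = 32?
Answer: 4*I*sqrt(10136449757)/53 ≈ 7598.5*I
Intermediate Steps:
J = -56/53 ≈ -1.0566
sqrt((2702 + (11 + J*(-6)))*(-22999 + 1767) + c(-86, -101)) = sqrt((2702 + (11 - 56/53*(-6)))*(-22999 + 1767) + 32) = sqrt((2702 + (11 + 336/53))*(-21232) + 32) = sqrt((2702 + 919/53)*(-21232) + 32) = sqrt((144125/53)*(-21232) + 32) = sqrt(-3060062000/53 + 32) = sqrt(-3060060304/53) = 4*I*sqrt(10136449757)/53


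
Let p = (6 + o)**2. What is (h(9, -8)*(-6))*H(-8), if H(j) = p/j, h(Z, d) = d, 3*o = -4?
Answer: -392/3 ≈ -130.67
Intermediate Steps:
o = -4/3 (o = (1/3)*(-4) = -4/3 ≈ -1.3333)
p = 196/9 (p = (6 - 4/3)**2 = (14/3)**2 = 196/9 ≈ 21.778)
H(j) = 196/(9*j)
(h(9, -8)*(-6))*H(-8) = (-8*(-6))*((196/9)/(-8)) = 48*((196/9)*(-1/8)) = 48*(-49/18) = -392/3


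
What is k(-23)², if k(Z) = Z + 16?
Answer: 49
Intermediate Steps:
k(Z) = 16 + Z
k(-23)² = (16 - 23)² = (-7)² = 49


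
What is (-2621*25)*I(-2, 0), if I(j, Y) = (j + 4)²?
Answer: -262100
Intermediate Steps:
I(j, Y) = (4 + j)²
(-2621*25)*I(-2, 0) = (-2621*25)*(4 - 2)² = -65525*2² = -65525*4 = -262100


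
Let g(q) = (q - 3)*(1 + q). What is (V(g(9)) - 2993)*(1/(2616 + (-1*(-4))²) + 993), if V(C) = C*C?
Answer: 1586441239/2632 ≈ 6.0275e+5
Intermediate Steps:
g(q) = (1 + q)*(-3 + q) (g(q) = (-3 + q)*(1 + q) = (1 + q)*(-3 + q))
V(C) = C²
(V(g(9)) - 2993)*(1/(2616 + (-1*(-4))²) + 993) = ((-3 + 9² - 2*9)² - 2993)*(1/(2616 + (-1*(-4))²) + 993) = ((-3 + 81 - 18)² - 2993)*(1/(2616 + 4²) + 993) = (60² - 2993)*(1/(2616 + 16) + 993) = (3600 - 2993)*(1/2632 + 993) = 607*(1/2632 + 993) = 607*(2613577/2632) = 1586441239/2632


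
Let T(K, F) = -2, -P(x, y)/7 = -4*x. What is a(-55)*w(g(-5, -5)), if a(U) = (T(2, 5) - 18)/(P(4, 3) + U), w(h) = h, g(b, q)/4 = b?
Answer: 400/57 ≈ 7.0175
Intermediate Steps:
g(b, q) = 4*b
P(x, y) = 28*x (P(x, y) = -(-28)*x = 28*x)
a(U) = -20/(112 + U) (a(U) = (-2 - 18)/(28*4 + U) = -20/(112 + U))
a(-55)*w(g(-5, -5)) = (-20/(112 - 55))*(4*(-5)) = -20/57*(-20) = 400/57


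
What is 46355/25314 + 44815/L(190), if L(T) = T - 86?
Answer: 569633915/1316328 ≈ 432.74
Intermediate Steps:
L(T) = -86 + T
46355/25314 + 44815/L(190) = 46355/25314 + 44815/(-86 + 190) = 46355*(1/25314) + 44815/104 = 46355/25314 + 44815*(1/104) = 46355/25314 + 44815/104 = 569633915/1316328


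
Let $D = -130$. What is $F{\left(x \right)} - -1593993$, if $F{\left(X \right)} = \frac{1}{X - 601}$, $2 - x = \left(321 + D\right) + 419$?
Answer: $\frac{1927137536}{1209} \approx 1.594 \cdot 10^{6}$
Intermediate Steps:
$x = -608$ ($x = 2 - \left(\left(321 - 130\right) + 419\right) = 2 - \left(191 + 419\right) = 2 - 610 = -608$)
$F{\left(X \right)} = \frac{1}{-601 + X}$
$F{\left(x \right)} - -1593993 = \frac{1}{-601 - 608} - -1593993 = \frac{1}{-1209} + 1593993 = - \frac{1}{1209} + 1593993 = \frac{1927137536}{1209}$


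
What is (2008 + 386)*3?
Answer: 7182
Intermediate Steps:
(2008 + 386)*3 = 2394*3 = 7182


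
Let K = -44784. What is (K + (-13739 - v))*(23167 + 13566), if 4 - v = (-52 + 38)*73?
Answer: -2187413417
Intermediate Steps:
v = 1026 (v = 4 - (-52 + 38)*73 = 4 - (-14)*73 = 4 - 1*(-1022) = 4 + 1022 = 1026)
(K + (-13739 - v))*(23167 + 13566) = (-44784 + (-13739 - 1*1026))*(23167 + 13566) = (-44784 + (-13739 - 1026))*36733 = (-44784 - 14765)*36733 = -59549*36733 = -2187413417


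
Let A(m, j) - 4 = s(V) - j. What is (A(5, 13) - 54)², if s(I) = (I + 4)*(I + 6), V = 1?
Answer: 784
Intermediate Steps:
s(I) = (4 + I)*(6 + I)
A(m, j) = 39 - j (A(m, j) = 4 + ((24 + 1² + 10*1) - j) = 4 + ((24 + 1 + 10) - j) = 4 + (35 - j) = 39 - j)
(A(5, 13) - 54)² = ((39 - 1*13) - 54)² = ((39 - 13) - 54)² = (26 - 54)² = (-28)² = 784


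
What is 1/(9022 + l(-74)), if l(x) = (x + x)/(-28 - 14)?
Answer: 21/189536 ≈ 0.00011080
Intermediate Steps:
l(x) = -x/21 (l(x) = (2*x)/(-42) = (2*x)*(-1/42) = -x/21)
1/(9022 + l(-74)) = 1/(9022 - 1/21*(-74)) = 1/(9022 + 74/21) = 1/(189536/21) = 21/189536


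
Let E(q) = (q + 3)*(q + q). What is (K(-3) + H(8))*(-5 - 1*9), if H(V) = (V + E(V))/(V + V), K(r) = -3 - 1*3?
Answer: -77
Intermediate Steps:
E(q) = 2*q*(3 + q) (E(q) = (3 + q)*(2*q) = 2*q*(3 + q))
K(r) = -6 (K(r) = -3 - 3 = -6)
H(V) = (V + 2*V*(3 + V))/(2*V) (H(V) = (V + 2*V*(3 + V))/(V + V) = (V + 2*V*(3 + V))/((2*V)) = (V + 2*V*(3 + V))*(1/(2*V)) = (V + 2*V*(3 + V))/(2*V))
(K(-3) + H(8))*(-5 - 1*9) = (-6 + (7/2 + 8))*(-5 - 1*9) = (-6 + 23/2)*(-5 - 9) = (11/2)*(-14) = -77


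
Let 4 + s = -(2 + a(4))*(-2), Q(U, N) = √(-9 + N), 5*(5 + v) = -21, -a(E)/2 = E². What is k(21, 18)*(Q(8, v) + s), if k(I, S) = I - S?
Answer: -192 + 3*I*√455/5 ≈ -192.0 + 12.798*I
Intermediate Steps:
a(E) = -2*E²
v = -46/5 (v = -5 + (⅕)*(-21) = -5 - 21/5 = -46/5 ≈ -9.2000)
s = -64 (s = -4 - (2 - 2*4²)*(-2) = -4 - (2 - 2*16)*(-2) = -4 - (2 - 32)*(-2) = -4 - (-30)*(-2) = -4 - 1*60 = -4 - 60 = -64)
k(21, 18)*(Q(8, v) + s) = (21 - 1*18)*(√(-9 - 46/5) - 64) = (21 - 18)*(√(-91/5) - 64) = 3*(I*√455/5 - 64) = 3*(-64 + I*√455/5) = -192 + 3*I*√455/5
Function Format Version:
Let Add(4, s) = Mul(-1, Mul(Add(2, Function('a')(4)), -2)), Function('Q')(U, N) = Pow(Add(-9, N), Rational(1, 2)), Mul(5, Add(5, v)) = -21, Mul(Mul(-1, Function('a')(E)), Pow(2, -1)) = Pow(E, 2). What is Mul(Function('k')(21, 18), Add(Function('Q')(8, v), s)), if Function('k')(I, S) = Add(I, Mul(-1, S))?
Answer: Add(-192, Mul(Rational(3, 5), I, Pow(455, Rational(1, 2)))) ≈ Add(-192.00, Mul(12.798, I))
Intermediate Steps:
Function('a')(E) = Mul(-2, Pow(E, 2))
v = Rational(-46, 5) (v = Add(-5, Mul(Rational(1, 5), -21)) = Add(-5, Rational(-21, 5)) = Rational(-46, 5) ≈ -9.2000)
s = -64 (s = Add(-4, Mul(-1, Mul(Add(2, Mul(-2, Pow(4, 2))), -2))) = Add(-4, Mul(-1, Mul(Add(2, Mul(-2, 16)), -2))) = Add(-4, Mul(-1, Mul(Add(2, -32), -2))) = Add(-4, Mul(-1, Mul(-30, -2))) = Add(-4, Mul(-1, 60)) = Add(-4, -60) = -64)
Mul(Function('k')(21, 18), Add(Function('Q')(8, v), s)) = Mul(Add(21, Mul(-1, 18)), Add(Pow(Add(-9, Rational(-46, 5)), Rational(1, 2)), -64)) = Mul(Add(21, -18), Add(Pow(Rational(-91, 5), Rational(1, 2)), -64)) = Mul(3, Add(Mul(Rational(1, 5), I, Pow(455, Rational(1, 2))), -64)) = Mul(3, Add(-64, Mul(Rational(1, 5), I, Pow(455, Rational(1, 2))))) = Add(-192, Mul(Rational(3, 5), I, Pow(455, Rational(1, 2))))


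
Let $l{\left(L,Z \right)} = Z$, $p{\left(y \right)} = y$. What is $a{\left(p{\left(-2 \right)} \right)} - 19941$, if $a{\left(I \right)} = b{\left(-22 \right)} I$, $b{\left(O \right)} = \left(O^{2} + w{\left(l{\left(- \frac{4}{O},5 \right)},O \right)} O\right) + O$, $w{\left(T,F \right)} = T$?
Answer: $-20645$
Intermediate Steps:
$b{\left(O \right)} = O^{2} + 6 O$ ($b{\left(O \right)} = \left(O^{2} + 5 O\right) + O = O^{2} + 6 O$)
$a{\left(I \right)} = 352 I$ ($a{\left(I \right)} = - 22 \left(6 - 22\right) I = \left(-22\right) \left(-16\right) I = 352 I$)
$a{\left(p{\left(-2 \right)} \right)} - 19941 = 352 \left(-2\right) - 19941 = -704 - 19941 = -20645$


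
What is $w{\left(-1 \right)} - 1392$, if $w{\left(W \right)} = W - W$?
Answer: $-1392$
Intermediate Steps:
$w{\left(W \right)} = 0$
$w{\left(-1 \right)} - 1392 = 0 - 1392 = -1392$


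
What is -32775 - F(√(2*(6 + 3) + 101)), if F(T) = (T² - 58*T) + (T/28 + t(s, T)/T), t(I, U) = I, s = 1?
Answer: -32894 + 3941*√119/68 ≈ -32262.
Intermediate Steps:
F(T) = 1/T + T² - 1623*T/28 (F(T) = (T² - 58*T) + (T/28 + 1/T) = (T² - 58*T) + (1/T + T/28) = 1/T + T² - 1623*T/28)
-32775 - F(√(2*(6 + 3) + 101)) = -32775 - (1/(√(2*(6 + 3) + 101)) + (√(2*(6 + 3) + 101))² - 1623*√(2*(6 + 3) + 101)/28) = -32775 - (1/(√(2*9 + 101)) + (√(2*9 + 101))² - 1623*√(2*9 + 101)/28) = -32775 - (1/(√(18 + 101)) + (√(18 + 101))² - 1623*√(18 + 101)/28) = -32775 - (1/(√119) + (√119)² - 1623*√119/28) = -32775 - (√119/119 + 119 - 1623*√119/28) = -32775 - (119 - 3941*√119/68) = -32775 + (-119 + 3941*√119/68) = -32894 + 3941*√119/68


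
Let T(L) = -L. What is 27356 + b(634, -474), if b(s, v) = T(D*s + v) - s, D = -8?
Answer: 32268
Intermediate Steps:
b(s, v) = -v + 7*s (b(s, v) = -(-8*s + v) - s = -(v - 8*s) - s = (-v + 8*s) - s = -v + 7*s)
27356 + b(634, -474) = 27356 + (-1*(-474) + 7*634) = 27356 + (474 + 4438) = 27356 + 4912 = 32268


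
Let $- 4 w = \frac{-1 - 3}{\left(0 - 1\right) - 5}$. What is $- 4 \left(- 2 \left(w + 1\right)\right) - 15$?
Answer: $- \frac{25}{3} \approx -8.3333$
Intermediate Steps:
$w = - \frac{1}{6}$ ($w = - \frac{\left(-1 - 3\right) \frac{1}{\left(0 - 1\right) - 5}}{4} = - \frac{\left(-4\right) \frac{1}{\left(0 - 1\right) - 5}}{4} = - \frac{\left(-4\right) \frac{1}{-1 - 5}}{4} = - \frac{\left(-4\right) \frac{1}{-6}}{4} = - \frac{\left(-4\right) \left(- \frac{1}{6}\right)}{4} = \left(- \frac{1}{4}\right) \frac{2}{3} = - \frac{1}{6} \approx -0.16667$)
$- 4 \left(- 2 \left(w + 1\right)\right) - 15 = - 4 \left(- 2 \left(- \frac{1}{6} + 1\right)\right) - 15 = - 4 \left(\left(-2\right) \frac{5}{6}\right) - 15 = \left(-4\right) \left(- \frac{5}{3}\right) - 15 = \frac{20}{3} - 15 = - \frac{25}{3}$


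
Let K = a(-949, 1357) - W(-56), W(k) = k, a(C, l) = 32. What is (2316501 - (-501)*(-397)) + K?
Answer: 2117692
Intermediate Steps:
K = 88 (K = 32 - 1*(-56) = 32 + 56 = 88)
(2316501 - (-501)*(-397)) + K = (2316501 - (-501)*(-397)) + 88 = (2316501 - 1*198897) + 88 = (2316501 - 198897) + 88 = 2117604 + 88 = 2117692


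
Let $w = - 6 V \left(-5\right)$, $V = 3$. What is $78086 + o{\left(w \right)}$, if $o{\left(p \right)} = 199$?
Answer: $78285$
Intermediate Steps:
$w = 90$ ($w = \left(-6\right) 3 \left(-5\right) = \left(-18\right) \left(-5\right) = 90$)
$78086 + o{\left(w \right)} = 78086 + 199 = 78285$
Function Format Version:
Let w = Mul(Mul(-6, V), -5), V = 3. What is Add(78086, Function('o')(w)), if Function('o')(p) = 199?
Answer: 78285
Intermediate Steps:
w = 90 (w = Mul(Mul(-6, 3), -5) = Mul(-18, -5) = 90)
Add(78086, Function('o')(w)) = Add(78086, 199) = 78285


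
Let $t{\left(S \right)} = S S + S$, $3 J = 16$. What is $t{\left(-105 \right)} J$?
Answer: $58240$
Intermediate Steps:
$J = \frac{16}{3}$ ($J = \frac{1}{3} \cdot 16 = \frac{16}{3} \approx 5.3333$)
$t{\left(S \right)} = S + S^{2}$ ($t{\left(S \right)} = S^{2} + S = S + S^{2}$)
$t{\left(-105 \right)} J = - 105 \left(1 - 105\right) \frac{16}{3} = \left(-105\right) \left(-104\right) \frac{16}{3} = 10920 \cdot \frac{16}{3} = 58240$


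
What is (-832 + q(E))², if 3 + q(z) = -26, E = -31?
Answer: 741321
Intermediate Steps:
q(z) = -29 (q(z) = -3 - 26 = -29)
(-832 + q(E))² = (-832 - 29)² = (-861)² = 741321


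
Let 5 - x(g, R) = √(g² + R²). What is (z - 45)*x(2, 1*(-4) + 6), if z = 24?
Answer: -105 + 42*√2 ≈ -45.603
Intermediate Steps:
x(g, R) = 5 - √(R² + g²) (x(g, R) = 5 - √(g² + R²) = 5 - √(R² + g²))
(z - 45)*x(2, 1*(-4) + 6) = (24 - 45)*(5 - √((1*(-4) + 6)² + 2²)) = -21*(5 - √((-4 + 6)² + 4)) = -21*(5 - √(2² + 4)) = -21*(5 - √(4 + 4)) = -21*(5 - √8) = -21*(5 - 2*√2) = -105 + 42*√2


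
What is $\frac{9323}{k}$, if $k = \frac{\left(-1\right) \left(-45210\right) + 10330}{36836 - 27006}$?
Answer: $\frac{9164509}{5554} \approx 1650.1$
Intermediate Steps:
$k = \frac{5554}{983}$ ($k = \frac{45210 + 10330}{9830} = 55540 \cdot \frac{1}{9830} = \frac{5554}{983} \approx 5.65$)
$\frac{9323}{k} = \frac{9323}{\frac{5554}{983}} = 9323 \cdot \frac{983}{5554} = \frac{9164509}{5554}$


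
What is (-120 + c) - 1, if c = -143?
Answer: -264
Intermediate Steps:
(-120 + c) - 1 = (-120 - 143) - 1 = -263 - 1 = -264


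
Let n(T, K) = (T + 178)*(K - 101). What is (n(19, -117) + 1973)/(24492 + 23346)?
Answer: -40973/47838 ≈ -0.85649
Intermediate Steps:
n(T, K) = (-101 + K)*(178 + T) (n(T, K) = (178 + T)*(-101 + K) = (-101 + K)*(178 + T))
(n(19, -117) + 1973)/(24492 + 23346) = ((-17978 - 101*19 + 178*(-117) - 117*19) + 1973)/(24492 + 23346) = ((-17978 - 1919 - 20826 - 2223) + 1973)/47838 = (-42946 + 1973)*(1/47838) = -40973*1/47838 = -40973/47838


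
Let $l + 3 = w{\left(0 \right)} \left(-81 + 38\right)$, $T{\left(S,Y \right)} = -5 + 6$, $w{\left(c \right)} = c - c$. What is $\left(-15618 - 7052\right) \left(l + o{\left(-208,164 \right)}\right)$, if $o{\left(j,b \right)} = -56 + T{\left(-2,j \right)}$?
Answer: $1314860$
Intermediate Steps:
$w{\left(c \right)} = 0$
$T{\left(S,Y \right)} = 1$
$l = -3$ ($l = -3 + 0 \left(-81 + 38\right) = -3 + 0 \left(-43\right) = -3 + 0 = -3$)
$o{\left(j,b \right)} = -55$ ($o{\left(j,b \right)} = -56 + 1 = -55$)
$\left(-15618 - 7052\right) \left(l + o{\left(-208,164 \right)}\right) = \left(-15618 - 7052\right) \left(-3 - 55\right) = \left(-22670\right) \left(-58\right) = 1314860$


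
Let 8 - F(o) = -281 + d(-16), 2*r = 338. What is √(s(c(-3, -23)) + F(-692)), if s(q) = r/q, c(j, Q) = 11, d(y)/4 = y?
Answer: 2*√11143/11 ≈ 19.193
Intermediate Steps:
r = 169 (r = (½)*338 = 169)
d(y) = 4*y
s(q) = 169/q
F(o) = 353 (F(o) = 8 - (-281 + 4*(-16)) = 8 - (-281 - 64) = 8 - 1*(-345) = 8 + 345 = 353)
√(s(c(-3, -23)) + F(-692)) = √(169/11 + 353) = √(4052/11) = 2*√11143/11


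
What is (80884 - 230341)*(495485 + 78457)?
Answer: -85779649494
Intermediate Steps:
(80884 - 230341)*(495485 + 78457) = -149457*573942 = -85779649494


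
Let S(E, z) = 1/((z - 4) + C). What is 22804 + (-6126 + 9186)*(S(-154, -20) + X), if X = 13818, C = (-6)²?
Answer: 42306139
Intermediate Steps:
C = 36
S(E, z) = 1/(32 + z) (S(E, z) = 1/((z - 4) + 36) = 1/((-4 + z) + 36) = 1/(32 + z))
22804 + (-6126 + 9186)*(S(-154, -20) + X) = 22804 + (-6126 + 9186)*(1/(32 - 20) + 13818) = 22804 + 3060*(1/12 + 13818) = 22804 + 3060*(165817/12) = 22804 + 42283335 = 42306139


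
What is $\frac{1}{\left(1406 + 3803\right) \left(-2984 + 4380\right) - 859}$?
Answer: $\frac{1}{7270905} \approx 1.3753 \cdot 10^{-7}$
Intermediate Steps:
$\frac{1}{\left(1406 + 3803\right) \left(-2984 + 4380\right) - 859} = \frac{1}{5209 \cdot 1396 - 859} = \frac{1}{7271764 - 859} = \frac{1}{7270905}$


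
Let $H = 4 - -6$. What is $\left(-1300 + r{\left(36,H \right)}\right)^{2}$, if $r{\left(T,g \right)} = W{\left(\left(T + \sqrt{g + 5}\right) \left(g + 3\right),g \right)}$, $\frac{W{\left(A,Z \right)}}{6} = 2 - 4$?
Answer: $1721344$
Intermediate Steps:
$H = 10$ ($H = 4 + 6 = 10$)
$W{\left(A,Z \right)} = -12$ ($W{\left(A,Z \right)} = 6 \left(2 - 4\right) = 6 \left(-2\right) = -12$)
$r{\left(T,g \right)} = -12$
$\left(-1300 + r{\left(36,H \right)}\right)^{2} = \left(-1300 - 12\right)^{2} = \left(-1312\right)^{2} = 1721344$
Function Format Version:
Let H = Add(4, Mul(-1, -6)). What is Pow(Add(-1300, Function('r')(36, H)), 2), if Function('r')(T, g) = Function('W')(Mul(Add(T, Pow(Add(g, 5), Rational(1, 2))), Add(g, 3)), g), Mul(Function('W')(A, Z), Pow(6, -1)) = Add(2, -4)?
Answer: 1721344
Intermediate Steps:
H = 10 (H = Add(4, 6) = 10)
Function('W')(A, Z) = -12 (Function('W')(A, Z) = Mul(6, Add(2, -4)) = Mul(6, -2) = -12)
Function('r')(T, g) = -12
Pow(Add(-1300, Function('r')(36, H)), 2) = Pow(Add(-1300, -12), 2) = Pow(-1312, 2) = 1721344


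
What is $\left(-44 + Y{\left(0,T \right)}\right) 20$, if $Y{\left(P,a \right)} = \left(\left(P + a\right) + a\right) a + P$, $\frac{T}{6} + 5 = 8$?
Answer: $12080$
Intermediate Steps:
$T = 18$ ($T = -30 + 6 \cdot 8 = -30 + 48 = 18$)
$Y{\left(P,a \right)} = P + a \left(P + 2 a\right)$ ($Y{\left(P,a \right)} = \left(P + 2 a\right) a + P = a \left(P + 2 a\right) + P = P + a \left(P + 2 a\right)$)
$\left(-44 + Y{\left(0,T \right)}\right) 20 = \left(-44 + \left(0 + 2 \cdot 18^{2} + 0 \cdot 18\right)\right) 20 = \left(-44 + \left(0 + 2 \cdot 324 + 0\right)\right) 20 = \left(-44 + \left(0 + 648 + 0\right)\right) 20 = \left(-44 + 648\right) 20 = 604 \cdot 20 = 12080$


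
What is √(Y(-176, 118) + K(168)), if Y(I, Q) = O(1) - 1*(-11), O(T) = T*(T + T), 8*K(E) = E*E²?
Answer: √592717 ≈ 769.88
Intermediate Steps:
K(E) = E³/8 (K(E) = (E*E²)/8 = E³/8)
O(T) = 2*T² (O(T) = T*(2*T) = 2*T²)
Y(I, Q) = 13 (Y(I, Q) = 2*1² - 1*(-11) = 2*1 + 11 = 2 + 11 = 13)
√(Y(-176, 118) + K(168)) = √(13 + (⅛)*168³) = √(13 + (⅛)*4741632) = √(13 + 592704) = √592717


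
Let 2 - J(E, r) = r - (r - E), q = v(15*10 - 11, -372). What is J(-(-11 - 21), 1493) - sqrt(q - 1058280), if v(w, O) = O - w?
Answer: -30 - I*sqrt(1058791) ≈ -30.0 - 1029.0*I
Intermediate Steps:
q = -511 (q = -372 - (15*10 - 11) = -372 - (150 - 11) = -372 - 1*139 = -372 - 139 = -511)
J(E, r) = 2 - E (J(E, r) = 2 - (r - (r - E)) = 2 - (r + (E - r)) = 2 - E)
J(-(-11 - 21), 1493) - sqrt(q - 1058280) = (2 - (-1)*(-11 - 21)) - sqrt(-511 - 1058280) = (2 - (-1)*(-32)) - sqrt(-1058791) = (2 - 1*32) - I*sqrt(1058791) = (2 - 32) - I*sqrt(1058791) = -30 - I*sqrt(1058791)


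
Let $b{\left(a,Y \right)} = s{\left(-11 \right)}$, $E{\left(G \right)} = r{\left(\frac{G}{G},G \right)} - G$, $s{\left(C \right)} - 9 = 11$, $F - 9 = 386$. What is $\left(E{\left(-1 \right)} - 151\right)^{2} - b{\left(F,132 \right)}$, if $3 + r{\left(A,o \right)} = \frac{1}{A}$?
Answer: $23084$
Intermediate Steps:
$F = 395$ ($F = 9 + 386 = 395$)
$r{\left(A,o \right)} = -3 + \frac{1}{A}$
$s{\left(C \right)} = 20$ ($s{\left(C \right)} = 9 + 11 = 20$)
$E{\left(G \right)} = -2 - G$ ($E{\left(G \right)} = \left(-3 + \frac{1}{G \frac{1}{G}}\right) - G = \left(-3 + 1^{-1}\right) - G = \left(-3 + 1\right) - G = -2 - G$)
$b{\left(a,Y \right)} = 20$
$\left(E{\left(-1 \right)} - 151\right)^{2} - b{\left(F,132 \right)} = \left(\left(-2 - -1\right) - 151\right)^{2} - 20 = \left(\left(-2 + 1\right) - 151\right)^{2} - 20 = \left(-1 - 151\right)^{2} - 20 = \left(-152\right)^{2} - 20 = 23104 - 20 = 23084$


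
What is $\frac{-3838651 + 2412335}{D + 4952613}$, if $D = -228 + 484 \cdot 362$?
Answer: $- \frac{1426316}{5127593} \approx -0.27816$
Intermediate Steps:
$D = 174980$ ($D = -228 + 175208 = 174980$)
$\frac{-3838651 + 2412335}{D + 4952613} = \frac{-3838651 + 2412335}{174980 + 4952613} = - \frac{1426316}{5127593}$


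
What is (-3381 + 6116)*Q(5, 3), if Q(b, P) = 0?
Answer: 0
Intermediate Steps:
(-3381 + 6116)*Q(5, 3) = (-3381 + 6116)*0 = 2735*0 = 0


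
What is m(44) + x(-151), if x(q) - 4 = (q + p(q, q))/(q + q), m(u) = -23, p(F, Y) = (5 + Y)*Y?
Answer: -183/2 ≈ -91.500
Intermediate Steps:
p(F, Y) = Y*(5 + Y)
x(q) = 4 + (q + q*(5 + q))/(2*q) (x(q) = 4 + (q + q*(5 + q))/(q + q) = 4 + (q + q*(5 + q))/((2*q)) = 4 + (q + q*(5 + q))*(1/(2*q)) = 4 + (q + q*(5 + q))/(2*q))
m(44) + x(-151) = -23 + (7 + (½)*(-151)) = -23 + (7 - 151/2) = -23 - 137/2 = -183/2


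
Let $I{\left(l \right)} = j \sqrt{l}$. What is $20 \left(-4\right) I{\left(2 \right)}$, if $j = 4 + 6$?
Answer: $- 800 \sqrt{2} \approx -1131.4$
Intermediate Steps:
$j = 10$
$I{\left(l \right)} = 10 \sqrt{l}$
$20 \left(-4\right) I{\left(2 \right)} = 20 \left(-4\right) 10 \sqrt{2} = - 80 \cdot 10 \sqrt{2} = - 800 \sqrt{2}$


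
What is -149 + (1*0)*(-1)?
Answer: -149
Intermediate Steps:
-149 + (1*0)*(-1) = -149 + 0*(-1) = -149 + 0 = -149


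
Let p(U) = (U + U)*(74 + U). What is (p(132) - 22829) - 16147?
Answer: 15408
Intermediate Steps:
p(U) = 2*U*(74 + U) (p(U) = (2*U)*(74 + U) = 2*U*(74 + U))
(p(132) - 22829) - 16147 = (2*132*(74 + 132) - 22829) - 16147 = (2*132*206 - 22829) - 16147 = (54384 - 22829) - 16147 = 31555 - 16147 = 15408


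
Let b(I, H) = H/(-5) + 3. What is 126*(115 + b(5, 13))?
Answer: 72702/5 ≈ 14540.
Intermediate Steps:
b(I, H) = 3 - H/5 (b(I, H) = H*(-⅕) + 3 = -H/5 + 3 = 3 - H/5)
126*(115 + b(5, 13)) = 126*(115 + (3 - ⅕*13)) = 126*(115 + (3 - 13/5)) = 126*(115 + ⅖) = 126*(577/5) = 72702/5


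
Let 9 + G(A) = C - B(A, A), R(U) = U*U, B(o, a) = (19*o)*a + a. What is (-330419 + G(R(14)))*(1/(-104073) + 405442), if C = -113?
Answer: -14918115512744955/34691 ≈ -4.3003e+11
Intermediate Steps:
B(o, a) = a + 19*a*o (B(o, a) = 19*a*o + a = a + 19*a*o)
R(U) = U²
G(A) = -122 - A*(1 + 19*A) (G(A) = -9 + (-113 - A*(1 + 19*A)) = -122 - A*(1 + 19*A))
(-330419 + G(R(14)))*(1/(-104073) + 405442) = (-330419 + (-122 - 1*14²*(1 + 19*14²)))*(1/(-104073) + 405442) = (-330419 + (-122 - 1*196*(1 + 19*196)))*(-1/104073 + 405442) = (-330419 + (-122 - 1*196*(1 + 3724)))*(42195565265/104073) = (-330419 + (-122 - 1*196*3725))*(42195565265/104073) = (-330419 + (-122 - 730100))*(42195565265/104073) = (-330419 - 730222)*(42195565265/104073) = -1060641*42195565265/104073 = -14918115512744955/34691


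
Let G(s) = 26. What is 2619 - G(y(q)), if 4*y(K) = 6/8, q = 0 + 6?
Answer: 2593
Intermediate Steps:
q = 6
y(K) = 3/16 (y(K) = (6/8)/4 = (6*(⅛))/4 = (¼)*(¾) = 3/16)
2619 - G(y(q)) = 2619 - 1*26 = 2619 - 26 = 2593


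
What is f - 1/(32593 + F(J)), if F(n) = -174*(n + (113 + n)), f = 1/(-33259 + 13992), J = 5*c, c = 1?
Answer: -30458/215616997 ≈ -0.00014126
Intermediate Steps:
J = 5 (J = 5*1 = 5)
f = -1/19267 (f = 1/(-19267) = -1/19267 ≈ -5.1902e-5)
F(n) = -19662 - 348*n (F(n) = -174*(113 + 2*n) = -19662 - 348*n)
f - 1/(32593 + F(J)) = -1/19267 - 1/(32593 + (-19662 - 348*5)) = -1/19267 - 1/(32593 + (-19662 - 1740)) = -1/19267 - 1/(32593 - 21402) = -1/19267 - 1/11191 = -30458/215616997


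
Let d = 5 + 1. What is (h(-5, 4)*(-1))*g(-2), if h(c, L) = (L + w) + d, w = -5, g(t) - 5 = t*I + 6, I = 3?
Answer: -25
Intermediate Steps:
g(t) = 11 + 3*t (g(t) = 5 + (t*3 + 6) = 5 + (3*t + 6) = 5 + (6 + 3*t) = 11 + 3*t)
d = 6
h(c, L) = 1 + L (h(c, L) = (L - 5) + 6 = (-5 + L) + 6 = 1 + L)
(h(-5, 4)*(-1))*g(-2) = ((1 + 4)*(-1))*(11 + 3*(-2)) = (5*(-1))*(11 - 6) = -5*5 = -25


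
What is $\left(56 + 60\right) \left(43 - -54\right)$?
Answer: $11252$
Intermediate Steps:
$\left(56 + 60\right) \left(43 - -54\right) = 116 \left(43 + 54\right) = 116 \cdot 97 = 11252$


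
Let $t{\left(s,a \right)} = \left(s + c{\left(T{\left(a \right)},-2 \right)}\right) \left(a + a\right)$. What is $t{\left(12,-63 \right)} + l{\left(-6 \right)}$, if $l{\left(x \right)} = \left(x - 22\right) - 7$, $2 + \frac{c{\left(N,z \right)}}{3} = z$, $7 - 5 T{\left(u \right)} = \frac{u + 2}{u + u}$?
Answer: $-35$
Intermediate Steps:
$T{\left(u \right)} = \frac{7}{5} - \frac{2 + u}{10 u}$ ($T{\left(u \right)} = \frac{7}{5} - \frac{\left(u + 2\right) \frac{1}{u + u}}{5} = \frac{7}{5} - \frac{\left(2 + u\right) \frac{1}{2 u}}{5} = \frac{7}{5} - \frac{\frac{1}{2} \frac{1}{u} \left(2 + u\right)}{5} = \frac{7}{5} - \frac{2 + u}{10 u}$)
$c{\left(N,z \right)} = -6 + 3 z$
$l{\left(x \right)} = -29 + x$ ($l{\left(x \right)} = \left(-22 + x\right) - 7 = -29 + x$)
$t{\left(s,a \right)} = 2 a \left(-12 + s\right)$ ($t{\left(s,a \right)} = \left(s + \left(-6 + 3 \left(-2\right)\right)\right) \left(a + a\right) = \left(s - 12\right) 2 a = \left(-12 + s\right) 2 a = 2 a \left(-12 + s\right)$)
$t{\left(12,-63 \right)} + l{\left(-6 \right)} = 2 \left(-63\right) \left(-12 + 12\right) - 35 = 2 \left(-63\right) 0 - 35 = 0 - 35 = -35$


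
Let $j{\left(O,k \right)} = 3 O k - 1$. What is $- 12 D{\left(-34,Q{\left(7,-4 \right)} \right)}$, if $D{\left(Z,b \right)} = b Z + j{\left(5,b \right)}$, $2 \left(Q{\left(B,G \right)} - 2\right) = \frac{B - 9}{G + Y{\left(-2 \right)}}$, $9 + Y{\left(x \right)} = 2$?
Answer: $\frac{5376}{11} \approx 488.73$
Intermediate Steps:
$j{\left(O,k \right)} = -1 + 3 O k$ ($j{\left(O,k \right)} = 3 O k - 1 = -1 + 3 O k$)
$Y{\left(x \right)} = -7$ ($Y{\left(x \right)} = -9 + 2 = -7$)
$Q{\left(B,G \right)} = 2 + \frac{-9 + B}{2 \left(-7 + G\right)}$ ($Q{\left(B,G \right)} = 2 + \frac{\left(B - 9\right) \frac{1}{G - 7}}{2} = 2 + \frac{\left(-9 + B\right) \frac{1}{-7 + G}}{2} = 2 + \frac{\frac{1}{-7 + G} \left(-9 + B\right)}{2} = 2 + \frac{-9 + B}{2 \left(-7 + G\right)}$)
$D{\left(Z,b \right)} = -1 + 15 b + Z b$ ($D{\left(Z,b \right)} = b Z + \left(-1 + 3 \cdot 5 b\right) = Z b + \left(-1 + 15 b\right) = -1 + 15 b + Z b$)
$- 12 D{\left(-34,Q{\left(7,-4 \right)} \right)} = - 12 \left(-1 + 15 \frac{-37 + 7 + 4 \left(-4\right)}{2 \left(-7 - 4\right)} - 34 \frac{-37 + 7 + 4 \left(-4\right)}{2 \left(-7 - 4\right)}\right) = - 12 \left(-1 + 15 \frac{-37 + 7 - 16}{2 \left(-11\right)} - 34 \frac{-37 + 7 - 16}{2 \left(-11\right)}\right) = - 12 \left(-1 + 15 \cdot \frac{1}{2} \left(- \frac{1}{11}\right) \left(-46\right) - 34 \cdot \frac{1}{2} \left(- \frac{1}{11}\right) \left(-46\right)\right) = - 12 \left(-1 + 15 \cdot \frac{23}{11} - \frac{782}{11}\right) = - 12 \left(-1 + \frac{345}{11} - \frac{782}{11}\right) = \left(-12\right) \left(- \frac{448}{11}\right) = \frac{5376}{11}$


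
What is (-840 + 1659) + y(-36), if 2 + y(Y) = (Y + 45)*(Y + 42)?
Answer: 871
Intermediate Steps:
y(Y) = -2 + (42 + Y)*(45 + Y) (y(Y) = -2 + (Y + 45)*(Y + 42) = -2 + (45 + Y)*(42 + Y) = -2 + (42 + Y)*(45 + Y))
(-840 + 1659) + y(-36) = (-840 + 1659) + (1888 + (-36)**2 + 87*(-36)) = 819 + (1888 + 1296 - 3132) = 819 + 52 = 871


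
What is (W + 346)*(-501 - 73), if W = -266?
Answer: -45920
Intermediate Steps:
(W + 346)*(-501 - 73) = (-266 + 346)*(-501 - 73) = 80*(-574) = -45920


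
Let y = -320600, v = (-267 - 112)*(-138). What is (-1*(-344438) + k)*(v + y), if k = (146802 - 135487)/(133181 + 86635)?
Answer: -10156822529095727/109908 ≈ -9.2412e+10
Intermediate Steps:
v = 52302 (v = -379*(-138) = 52302)
k = 11315/219816 ≈ 0.051475
(-1*(-344438) + k)*(v + y) = (-1*(-344438) + 11315/219816)*(52302 - 320600) = (344438 + 11315/219816)*(-268298) = (75712994723/219816)*(-268298) = -10156822529095727/109908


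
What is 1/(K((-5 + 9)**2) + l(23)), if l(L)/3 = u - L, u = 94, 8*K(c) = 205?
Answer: 8/1909 ≈ 0.0041907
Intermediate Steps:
K(c) = 205/8 (K(c) = (1/8)*205 = 205/8)
l(L) = 282 - 3*L (l(L) = 3*(94 - L) = 282 - 3*L)
1/(K((-5 + 9)**2) + l(23)) = 1/(205/8 + (282 - 3*23)) = 1/(205/8 + (282 - 69)) = 1/(205/8 + 213) = 1/(1909/8) = 8/1909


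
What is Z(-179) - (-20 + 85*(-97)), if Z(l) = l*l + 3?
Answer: 40309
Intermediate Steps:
Z(l) = 3 + l² (Z(l) = l² + 3 = 3 + l²)
Z(-179) - (-20 + 85*(-97)) = (3 + (-179)²) - (-20 + 85*(-97)) = (3 + 32041) - (-20 - 8245) = 32044 - 1*(-8265) = 32044 + 8265 = 40309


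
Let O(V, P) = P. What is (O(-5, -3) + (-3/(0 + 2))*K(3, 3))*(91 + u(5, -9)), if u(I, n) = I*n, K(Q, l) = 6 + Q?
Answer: -759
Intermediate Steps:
(O(-5, -3) + (-3/(0 + 2))*K(3, 3))*(91 + u(5, -9)) = (-3 + (-3/(0 + 2))*(6 + 3))*(91 + 5*(-9)) = (-3 - 3/2*9)*(91 - 45) = (-3 - 3*½*9)*46 = (-3 - 3/2*9)*46 = (-3 - 27/2)*46 = -33/2*46 = -759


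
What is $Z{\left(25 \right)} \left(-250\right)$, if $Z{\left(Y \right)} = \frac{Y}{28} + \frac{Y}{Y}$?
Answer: $- \frac{6625}{14} \approx -473.21$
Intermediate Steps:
$Z{\left(Y \right)} = 1 + \frac{Y}{28}$ ($Z{\left(Y \right)} = Y \frac{1}{28} + 1 = \frac{Y}{28} + 1 = 1 + \frac{Y}{28}$)
$Z{\left(25 \right)} \left(-250\right) = \left(1 + \frac{1}{28} \cdot 25\right) \left(-250\right) = \left(1 + \frac{25}{28}\right) \left(-250\right) = \frac{53}{28} \left(-250\right) = - \frac{6625}{14}$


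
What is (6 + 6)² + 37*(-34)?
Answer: -1114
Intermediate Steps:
(6 + 6)² + 37*(-34) = 12² - 1258 = 144 - 1258 = -1114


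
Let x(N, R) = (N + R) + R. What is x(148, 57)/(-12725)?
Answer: -262/12725 ≈ -0.020589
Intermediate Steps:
x(N, R) = N + 2*R
x(148, 57)/(-12725) = (148 + 2*57)/(-12725) = (148 + 114)*(-1/12725) = 262*(-1/12725) = -262/12725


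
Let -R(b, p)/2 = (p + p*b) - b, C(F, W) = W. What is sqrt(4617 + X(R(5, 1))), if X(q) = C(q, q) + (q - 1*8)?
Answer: sqrt(4605) ≈ 67.860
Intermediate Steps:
R(b, p) = -2*p + 2*b - 2*b*p (R(b, p) = -2*((p + p*b) - b) = -2*((p + b*p) - b) = -2*(p - b + b*p) = -2*p + 2*b - 2*b*p)
X(q) = -8 + 2*q (X(q) = q + (q - 1*8) = q + (q - 8) = q + (-8 + q) = -8 + 2*q)
sqrt(4617 + X(R(5, 1))) = sqrt(4617 + (-8 + 2*(-2*1 + 2*5 - 2*5*1))) = sqrt(4617 + (-8 + 2*(-2 + 10 - 10))) = sqrt(4617 + (-8 + 2*(-2))) = sqrt(4617 + (-8 - 4)) = sqrt(4617 - 12) = sqrt(4605)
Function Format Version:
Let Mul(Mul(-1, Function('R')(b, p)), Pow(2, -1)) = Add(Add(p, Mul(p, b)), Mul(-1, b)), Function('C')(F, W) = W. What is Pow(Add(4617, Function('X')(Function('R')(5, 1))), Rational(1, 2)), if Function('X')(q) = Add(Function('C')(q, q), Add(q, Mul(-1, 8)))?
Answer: Pow(4605, Rational(1, 2)) ≈ 67.860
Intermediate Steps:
Function('R')(b, p) = Add(Mul(-2, p), Mul(2, b), Mul(-2, b, p)) (Function('R')(b, p) = Mul(-2, Add(Add(p, Mul(p, b)), Mul(-1, b))) = Mul(-2, Add(Add(p, Mul(b, p)), Mul(-1, b))) = Mul(-2, Add(p, Mul(-1, b), Mul(b, p))) = Add(Mul(-2, p), Mul(2, b), Mul(-2, b, p)))
Function('X')(q) = Add(-8, Mul(2, q)) (Function('X')(q) = Add(q, Add(q, Mul(-1, 8))) = Add(q, Add(q, -8)) = Add(q, Add(-8, q)) = Add(-8, Mul(2, q)))
Pow(Add(4617, Function('X')(Function('R')(5, 1))), Rational(1, 2)) = Pow(Add(4617, Add(-8, Mul(2, Add(Mul(-2, 1), Mul(2, 5), Mul(-2, 5, 1))))), Rational(1, 2)) = Pow(Add(4617, Add(-8, Mul(2, Add(-2, 10, -10)))), Rational(1, 2)) = Pow(Add(4617, Add(-8, Mul(2, -2))), Rational(1, 2)) = Pow(Add(4617, Add(-8, -4)), Rational(1, 2)) = Pow(Add(4617, -12), Rational(1, 2)) = Pow(4605, Rational(1, 2))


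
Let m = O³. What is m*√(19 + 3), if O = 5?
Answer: 125*√22 ≈ 586.30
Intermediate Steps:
m = 125 (m = 5³ = 125)
m*√(19 + 3) = 125*√(19 + 3) = 125*√22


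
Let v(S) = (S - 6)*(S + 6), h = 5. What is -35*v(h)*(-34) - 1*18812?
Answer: -31902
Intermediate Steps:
v(S) = (-6 + S)*(6 + S)
-35*v(h)*(-34) - 1*18812 = -35*(-36 + 5²)*(-34) - 1*18812 = -35*(-36 + 25)*(-34) - 18812 = -35*(-11)*(-34) - 18812 = 385*(-34) - 18812 = -13090 - 18812 = -31902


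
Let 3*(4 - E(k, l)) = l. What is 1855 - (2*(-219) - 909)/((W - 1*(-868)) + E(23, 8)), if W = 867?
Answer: 9666736/5209 ≈ 1855.8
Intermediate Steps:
E(k, l) = 4 - l/3
1855 - (2*(-219) - 909)/((W - 1*(-868)) + E(23, 8)) = 1855 - (2*(-219) - 909)/((867 - 1*(-868)) + (4 - ⅓*8)) = 1855 - (-438 - 909)/((867 + 868) + (4 - 8/3)) = 1855 - (-1347)/(1735 + 4/3) = 1855 - (-1347)/5209/3 = 1855 - (-1347)*3/5209 = 1855 - 1*(-4041/5209) = 1855 + 4041/5209 = 9666736/5209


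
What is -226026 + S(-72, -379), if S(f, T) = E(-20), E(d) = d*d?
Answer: -225626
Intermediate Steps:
E(d) = d**2
S(f, T) = 400 (S(f, T) = (-20)**2 = 400)
-226026 + S(-72, -379) = -226026 + 400 = -225626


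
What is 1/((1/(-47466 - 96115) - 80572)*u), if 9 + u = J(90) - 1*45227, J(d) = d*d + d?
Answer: 143581/428570664304318 ≈ 3.3502e-10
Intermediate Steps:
J(d) = d + d² (J(d) = d² + d = d + d²)
u = -37046 (u = -9 + (90*(1 + 90) - 1*45227) = -9 + (90*91 - 45227) = -9 + (8190 - 45227) = -9 - 37037 = -37046)
1/((1/(-47466 - 96115) - 80572)*u) = 1/(1/(-47466 - 96115) - 80572*(-37046)) = -1/37046/(1/(-143581) - 80572) = -1/37046/(-1/143581 - 80572) = -1/37046/(-11568608333/143581) = -143581/11568608333*(-1/37046) = 143581/428570664304318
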